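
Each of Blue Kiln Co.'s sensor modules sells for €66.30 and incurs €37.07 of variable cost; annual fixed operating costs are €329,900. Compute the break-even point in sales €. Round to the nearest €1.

Contribution margin per unit = €66.30 − €37.07 = €29.23, a CM ratio of €29.23 ÷ €66.30 = 0.4409.
Break-even sales = FC ÷ CM ratio = €329,900 × €66.30 / €29.23 = €748,285.

€748,285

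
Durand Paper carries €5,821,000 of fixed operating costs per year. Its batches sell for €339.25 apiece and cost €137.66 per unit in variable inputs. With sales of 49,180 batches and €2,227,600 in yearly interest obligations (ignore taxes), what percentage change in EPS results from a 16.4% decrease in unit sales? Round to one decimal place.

At 49,180 units, contribution = 49,180 × €201.59 = €9,914,196.20.
EBIT = €9,914,196.20 − €5,821,000 = €4,093,196.20.
After interest of €2,227,600.00, pre-tax earnings = €1,865,596.20.
DCL = total CM / (EBIT − I) = €9,914,196.20 / €1,865,596.20 = 5.3142.
%ΔEPS = DCL × %ΔSales = 5.3142 × -16.4% = -87.2%.

-87.2%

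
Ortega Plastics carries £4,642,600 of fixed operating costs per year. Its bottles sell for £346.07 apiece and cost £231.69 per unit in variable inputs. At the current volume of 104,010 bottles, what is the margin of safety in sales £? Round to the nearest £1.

£21,948,014

Each unit contributes £346.07 − £231.69 = £114.38. Break-even units = £4,642,600 ÷ £114.38 = 40,589.26; break-even revenue = 40,589.26 × £346.07 = £14,046,726.54.
Actual sales revenue = 104,010 × £346.07 = £35,994,740.70.
Margin of safety = £35,994,740.70 − £14,046,726.54 = £21,948,014.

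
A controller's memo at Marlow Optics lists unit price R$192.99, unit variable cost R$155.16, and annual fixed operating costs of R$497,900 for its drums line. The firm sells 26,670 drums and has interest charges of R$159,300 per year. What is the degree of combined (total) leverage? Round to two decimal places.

2.87

At 26,670 units, contribution = 26,670 × R$37.83 = R$1,008,926.10.
Operating income = contribution − fixed costs = R$1,008,926.10 − R$497,900 = R$511,026.10. Interest = R$159,300.00, so EBIT − I = R$351,726.10.
Degree of total leverage = total CM / (EBIT − interest) = R$1,008,926.10 / R$351,726.10 = 2.8685.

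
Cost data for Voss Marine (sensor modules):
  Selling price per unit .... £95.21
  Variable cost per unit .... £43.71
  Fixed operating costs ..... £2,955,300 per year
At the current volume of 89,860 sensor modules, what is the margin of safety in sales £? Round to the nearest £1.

Each unit contributes £95.21 − £43.71 = £51.50. Break-even units = £2,955,300 ÷ £51.50 = 57,384.47; break-even revenue = 57,384.47 × £95.21 = £5,463,575.01.
Actual sales revenue = 89,860 × £95.21 = £8,555,570.60.
Margin of safety = £8,555,570.60 − £5,463,575.01 = £3,091,996.

£3,091,996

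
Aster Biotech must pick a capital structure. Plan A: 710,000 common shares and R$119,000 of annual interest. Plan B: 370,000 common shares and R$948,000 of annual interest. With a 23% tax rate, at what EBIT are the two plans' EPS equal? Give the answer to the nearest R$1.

R$1,850,147

At indifference, (EBIT − 119,000)(1 − t)/710,000 = (EBIT − 948,000)(1 − t)/370,000.
The (1 − t) factor cancels: (EBIT − 119,000) × 370,000 = (EBIT − 948,000) × 710,000.
EBIT × (710,000 − 370,000) = 948,000 × 710,000 − 119,000 × 370,000 = 629,050,000,000, so EBIT = 629,050,000,000 ÷ 340,000 = 1,850,147.06.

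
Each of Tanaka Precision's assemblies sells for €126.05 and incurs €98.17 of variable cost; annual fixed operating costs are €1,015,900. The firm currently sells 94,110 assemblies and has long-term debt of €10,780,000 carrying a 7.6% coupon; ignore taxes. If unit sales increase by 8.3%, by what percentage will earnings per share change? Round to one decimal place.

Contribution at this volume is 94,110 × €27.88 = €2,623,786.80.
EBIT = €2,623,786.80 − €1,015,900 = €1,607,886.80.
After interest of €819,280.00, pre-tax earnings = €788,606.80.
Degree of combined leverage = contribution ÷ (EBIT − I) = €2,623,786.80 ÷ €788,606.80 = 3.3271.
EPS therefore changes by 3.3271 × (+8.3%) = +27.6%.

+27.6%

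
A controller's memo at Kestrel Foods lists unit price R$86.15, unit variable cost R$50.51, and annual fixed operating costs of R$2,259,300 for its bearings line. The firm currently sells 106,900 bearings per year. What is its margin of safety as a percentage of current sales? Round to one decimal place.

Unit CM = price − variable cost = R$86.15 − R$50.51 = R$35.64. Break-even units = R$2,259,300 ÷ R$35.64 = 63,392.26; break-even revenue = 63,392.26 × R$86.15 = R$5,461,242.85.
Current sales = 106,900 × R$86.15 = R$9,209,435.00.
Margin of safety = (R$9,209,435.00 − R$5,461,242.85) ÷ R$9,209,435.00 = 40.7%.

40.7%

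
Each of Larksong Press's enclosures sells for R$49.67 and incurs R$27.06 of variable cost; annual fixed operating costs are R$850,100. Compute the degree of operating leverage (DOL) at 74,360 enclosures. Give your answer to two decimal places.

At 74,360 units, contribution = 74,360 × R$22.61 = R$1,681,279.60.
Subtracting fixed costs: EBIT = R$1,681,279.60 − R$850,100 = R$831,179.60.
So DOL = total CM / EBIT = R$1,681,279.60 / R$831,179.60 = 2.0228.

2.02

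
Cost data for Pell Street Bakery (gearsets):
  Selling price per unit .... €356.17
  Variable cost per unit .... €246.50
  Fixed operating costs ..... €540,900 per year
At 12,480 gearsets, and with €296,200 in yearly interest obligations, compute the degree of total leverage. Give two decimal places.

2.57

Contribution at this volume is 12,480 × €109.67 = €1,368,681.60.
Operating income = contribution − fixed costs = €1,368,681.60 − €540,900 = €827,781.60. Interest = €296,200.00.
DOL = €1,368,681.60 ÷ €827,781.60 = 1.6534; DFL = €827,781.60 ÷ €531,581.60 = 1.5572.
DCL = DOL × DFL = 1.6534 × 1.5572 = 2.5747.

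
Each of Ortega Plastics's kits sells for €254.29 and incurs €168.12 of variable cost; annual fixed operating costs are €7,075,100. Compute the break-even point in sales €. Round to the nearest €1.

CM per unit = €254.29 − €168.12 = €86.17; CM ratio = €86.17 / €254.29 = 0.3389.
Break-even revenue = fixed costs × price ÷ CM = €7,075,100 × €254.29 ÷ €86.17 = €20,878,811.

€20,878,811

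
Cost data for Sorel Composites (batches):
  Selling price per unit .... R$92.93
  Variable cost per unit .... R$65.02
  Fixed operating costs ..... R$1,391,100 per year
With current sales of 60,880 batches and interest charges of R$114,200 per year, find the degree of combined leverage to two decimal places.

8.76

Total contribution margin = 60,880 × R$27.91 = R$1,699,160.80.
EBIT = R$1,699,160.80 − R$1,391,100 = R$308,060.80. Interest = R$114,200.00, so EBIT − I = R$193,860.80.
DCL = contribution ÷ (EBIT − I) = R$1,699,160.80 ÷ R$193,860.80 = 8.7648.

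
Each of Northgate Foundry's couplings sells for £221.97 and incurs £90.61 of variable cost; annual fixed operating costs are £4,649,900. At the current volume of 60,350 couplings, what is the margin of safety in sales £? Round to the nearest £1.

Each unit contributes £221.97 − £90.61 = £131.36. Break-even units = £4,649,900 ÷ £131.36 = 35,398.14; break-even revenue = 35,398.14 × £221.97 = £7,857,325.69.
Current sales = 60,350 × £221.97 = £13,395,889.50.
Margin of safety = £13,395,889.50 − £7,857,325.69 = £5,538,564.

£5,538,564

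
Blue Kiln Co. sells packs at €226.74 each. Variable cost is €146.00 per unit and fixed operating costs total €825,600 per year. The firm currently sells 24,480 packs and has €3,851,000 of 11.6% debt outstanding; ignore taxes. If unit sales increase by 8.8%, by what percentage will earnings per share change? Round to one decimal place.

+24.7%

At 24,480 units, contribution = 24,480 × €80.74 = €1,976,515.20.
Operating income = contribution − fixed costs = €1,976,515.20 − €825,600 = €1,150,915.20.
After interest of €446,716.00, pre-tax earnings = €704,199.20.
DCL = total CM / (EBIT − I) = €1,976,515.20 / €704,199.20 = 2.8068.
EPS therefore changes by 2.8068 × (+8.8%) = +24.7%.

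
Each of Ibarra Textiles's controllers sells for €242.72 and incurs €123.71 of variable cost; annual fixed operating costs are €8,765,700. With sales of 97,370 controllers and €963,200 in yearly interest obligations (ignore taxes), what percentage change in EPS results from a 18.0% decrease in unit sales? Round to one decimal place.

-112.2%

Contribution at this volume is 97,370 × €119.01 = €11,588,003.70.
Subtracting fixed costs: EBIT = €11,588,003.70 − €8,765,700 = €2,822,303.70.
After interest of €963,200.00, pre-tax earnings = €1,859,103.70.
Degree of combined leverage = contribution ÷ (EBIT − I) = €11,588,003.70 ÷ €1,859,103.70 = 6.2331.
%ΔEPS = DCL × %ΔSales = 6.2331 × -18.0% = -112.2%.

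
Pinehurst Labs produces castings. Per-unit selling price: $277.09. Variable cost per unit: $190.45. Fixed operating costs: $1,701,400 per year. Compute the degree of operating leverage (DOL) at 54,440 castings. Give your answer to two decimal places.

At 54,440 units, contribution = 54,440 × $86.64 = $4,716,681.60.
Subtracting fixed costs: EBIT = $4,716,681.60 − $1,701,400 = $3,015,281.60.
DOL = contribution ÷ EBIT = $4,716,681.60 ÷ $3,015,281.60 = 1.5643.

1.56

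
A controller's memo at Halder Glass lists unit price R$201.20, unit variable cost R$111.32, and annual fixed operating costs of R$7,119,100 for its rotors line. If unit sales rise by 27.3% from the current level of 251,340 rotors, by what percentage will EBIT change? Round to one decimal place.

At 251,340 units, contribution = 251,340 × R$89.88 = R$22,590,439.20.
Operating income = contribution − fixed costs = R$22,590,439.20 − R$7,119,100 = R$15,471,339.20.
DOL = contribution ÷ EBIT = R$22,590,439.20 ÷ R$15,471,339.20 = 1.4601.
%ΔEBIT = DOL × %ΔSales = 1.4601 × +27.3% = +39.9%.

+39.9%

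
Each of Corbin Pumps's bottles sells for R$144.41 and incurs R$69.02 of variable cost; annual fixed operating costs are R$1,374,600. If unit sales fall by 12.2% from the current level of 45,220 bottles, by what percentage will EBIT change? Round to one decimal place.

Total contribution margin = 45,220 × R$75.39 = R$3,409,135.80.
Operating income = contribution − fixed costs = R$3,409,135.80 − R$1,374,600 = R$2,034,535.80.
So DOL = total CM / EBIT = R$3,409,135.80 / R$2,034,535.80 = 1.6756.
%ΔEBIT = DOL × %ΔSales = 1.6756 × -12.2% = -20.4%.

-20.4%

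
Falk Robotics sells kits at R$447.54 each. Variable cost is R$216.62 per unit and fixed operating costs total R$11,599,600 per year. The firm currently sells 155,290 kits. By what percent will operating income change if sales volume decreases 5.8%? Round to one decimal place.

-8.6%

At 155,290 units, contribution = 155,290 × R$230.92 = R$35,859,566.80.
EBIT = R$35,859,566.80 − R$11,599,600 = R$24,259,966.80.
Degree of operating leverage = R$35,859,566.80 / R$24,259,966.80 = 1.4781.
Operating income changes by 1.4781 × -5.8% = -8.6%.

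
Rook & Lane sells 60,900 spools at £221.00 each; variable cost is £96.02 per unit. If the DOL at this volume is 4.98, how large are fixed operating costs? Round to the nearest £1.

Total contribution margin = 60,900 × £124.98 = £7,611,282.00.
DOL = contribution / EBIT, so EBIT = £7,611,282.00 / 4.98 = £1,528,369.88.
And FC = contribution − EBIT = £7,611,282.00 − £1,528,369.88 = £6,082,912.

£6,082,912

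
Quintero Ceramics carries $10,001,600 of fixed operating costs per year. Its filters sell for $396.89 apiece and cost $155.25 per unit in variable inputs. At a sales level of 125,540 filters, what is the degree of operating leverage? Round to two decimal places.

At 125,540 units, contribution = 125,540 × $241.64 = $30,335,485.60.
Operating income = contribution − fixed costs = $30,335,485.60 − $10,001,600 = $20,333,885.60.
Degree of operating leverage = $30,335,485.60 / $20,333,885.60 = 1.4919.

1.49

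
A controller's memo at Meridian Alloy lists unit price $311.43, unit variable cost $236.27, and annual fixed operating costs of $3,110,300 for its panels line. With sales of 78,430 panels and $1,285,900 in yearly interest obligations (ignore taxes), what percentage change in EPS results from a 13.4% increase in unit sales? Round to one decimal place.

+52.7%

Total contribution margin = 78,430 × $75.16 = $5,894,798.80.
EBIT = $5,894,798.80 − $3,110,300 = $2,784,498.80.
Interest = $1,285,900.00, so EBIT − I = $1,498,598.80.
Degree of combined leverage = contribution ÷ (EBIT − I) = $5,894,798.80 ÷ $1,498,598.80 = 3.9335.
%ΔEPS = DCL × %ΔSales = 3.9335 × +13.4% = +52.7%.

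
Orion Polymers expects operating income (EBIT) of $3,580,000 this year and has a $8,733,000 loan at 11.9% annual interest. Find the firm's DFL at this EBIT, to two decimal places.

1.41

Annual interest charges come to $1,039,227.00.
Degree of financial leverage = EBIT / (EBIT − interest) = $3,580,000 / $2,540,773.00 = 1.4090.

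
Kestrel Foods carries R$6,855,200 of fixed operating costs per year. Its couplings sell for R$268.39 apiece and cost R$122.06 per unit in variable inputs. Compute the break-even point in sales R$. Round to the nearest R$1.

R$12,573,410

Contribution margin per unit = R$268.39 − R$122.06 = R$146.33, a CM ratio of R$146.33 ÷ R$268.39 = 0.5452.
Break-even sales = FC ÷ CM ratio = R$6,855,200 × R$268.39 / R$146.33 = R$12,573,410.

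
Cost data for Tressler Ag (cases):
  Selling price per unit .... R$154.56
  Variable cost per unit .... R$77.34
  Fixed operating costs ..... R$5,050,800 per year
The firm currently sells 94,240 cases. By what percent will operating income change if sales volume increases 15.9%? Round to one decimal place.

+52.0%

Total contribution margin = 94,240 × R$77.22 = R$7,277,212.80.
Subtracting fixed costs: EBIT = R$7,277,212.80 − R$5,050,800 = R$2,226,412.80.
DOL = contribution ÷ EBIT = R$7,277,212.80 ÷ R$2,226,412.80 = 3.2686.
%ΔEBIT = DOL × %ΔSales = 3.2686 × +15.9% = +52.0%.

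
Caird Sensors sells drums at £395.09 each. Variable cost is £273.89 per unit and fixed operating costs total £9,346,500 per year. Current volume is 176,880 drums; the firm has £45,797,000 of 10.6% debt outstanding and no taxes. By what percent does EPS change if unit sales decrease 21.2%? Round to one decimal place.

-62.8%

Total contribution margin = 176,880 × £121.20 = £21,437,856.00.
Subtracting fixed costs: EBIT = £21,437,856.00 − £9,346,500 = £12,091,356.00.
Interest = £4,854,482.00, so EBIT − I = £7,236,874.00.
DCL = total CM / (EBIT − I) = £21,437,856.00 / £7,236,874.00 = 2.9623.
%ΔEPS = DCL × %ΔSales = 2.9623 × -21.2% = -62.8%.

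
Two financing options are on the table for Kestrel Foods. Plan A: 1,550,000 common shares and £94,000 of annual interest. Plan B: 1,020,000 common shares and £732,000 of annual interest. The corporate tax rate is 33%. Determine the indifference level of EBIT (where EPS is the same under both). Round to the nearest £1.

£1,959,849

Set EPS_A = EPS_B: (EBIT − £94,000)(1 − 0.33) ÷ 1,550,000 = (EBIT − £732,000)(1 − 0.33) ÷ 1,020,000.
Cancelling (1 − t) and cross-multiplying: 1,020,000·(EBIT − 94,000) = 1,550,000·(EBIT − 732,000).
Solving, EBIT = (732,000·1,550,000 − 94,000·1,020,000) / (1,550,000 − 1,020,000) = 1,038,720,000,000 / 530,000 = 1,959,849.06.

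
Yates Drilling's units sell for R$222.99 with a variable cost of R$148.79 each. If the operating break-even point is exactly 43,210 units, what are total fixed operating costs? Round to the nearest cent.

Unit CM = price − variable cost = R$222.99 − R$148.79 = R$74.20.
Since BE = FC / CM, FC = 43,210 × R$74.20 = R$3,206,182.00.

R$3,206,182.00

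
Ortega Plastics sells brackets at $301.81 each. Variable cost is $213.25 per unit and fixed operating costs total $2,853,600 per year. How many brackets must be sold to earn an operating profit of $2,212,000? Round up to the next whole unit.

57,200 brackets

Unit CM = price − variable cost = $301.81 − $213.25 = $88.56.
Need Q such that Q × $88.56 − $2,853,600 = $2,212,000, i.e. Q = $5,065,600 / $88.56 = 57,199.64 → 57,200.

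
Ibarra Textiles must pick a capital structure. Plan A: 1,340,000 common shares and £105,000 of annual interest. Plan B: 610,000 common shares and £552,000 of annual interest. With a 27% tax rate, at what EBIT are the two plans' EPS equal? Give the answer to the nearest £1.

£925,521

At indifference, (EBIT − 105,000)(1 − t)/1,340,000 = (EBIT − 552,000)(1 − t)/610,000.
Cancelling (1 − t) and cross-multiplying: 610,000·(EBIT − 105,000) = 1,340,000·(EBIT − 552,000).
Solving, EBIT = (552,000·1,340,000 − 105,000·610,000) / (1,340,000 − 610,000) = 675,630,000,000 / 730,000 = 925,520.55.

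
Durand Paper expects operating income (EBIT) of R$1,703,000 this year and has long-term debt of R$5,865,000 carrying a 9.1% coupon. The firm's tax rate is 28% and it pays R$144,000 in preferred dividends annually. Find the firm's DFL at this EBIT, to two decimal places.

Interest = R$533,715.00.
Pre-tax preferred-dividend burden = R$144,000 ÷ (1 − 0.28) = R$200,000.00.
DFL = EBIT ÷ [EBIT − I − D_p/(1−t)] = R$1,703,000 ÷ [R$1,703,000 − R$533,715.00 − R$200,000.00] = R$1,703,000 ÷ R$969,285.00 = 1.7570.

1.76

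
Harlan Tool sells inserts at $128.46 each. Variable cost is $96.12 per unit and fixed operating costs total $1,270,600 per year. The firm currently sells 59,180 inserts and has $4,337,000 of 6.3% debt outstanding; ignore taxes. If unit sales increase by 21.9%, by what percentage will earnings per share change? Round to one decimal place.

+113.3%

Total contribution margin = 59,180 × $32.34 = $1,913,881.20.
EBIT = $1,913,881.20 − $1,270,600 = $643,281.20.
Interest = $273,231.00, so EBIT − I = $370,050.20.
Degree of combined leverage = contribution ÷ (EBIT − I) = $1,913,881.20 ÷ $370,050.20 = 5.1720.
EPS therefore changes by 5.1720 × (+21.9%) = +113.3%.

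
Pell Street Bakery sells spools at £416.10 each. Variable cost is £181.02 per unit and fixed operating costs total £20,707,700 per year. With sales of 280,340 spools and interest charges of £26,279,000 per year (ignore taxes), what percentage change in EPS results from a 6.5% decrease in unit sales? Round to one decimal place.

At 280,340 units, contribution = 280,340 × £235.08 = £65,902,327.20.
Operating income = contribution − fixed costs = £65,902,327.20 − £20,707,700 = £45,194,627.20.
After interest of £26,279,000.00, pre-tax earnings = £18,915,627.20.
Degree of combined leverage = contribution ÷ (EBIT − I) = £65,902,327.20 ÷ £18,915,627.20 = 3.4840.
%ΔEPS = DCL × %ΔSales = 3.4840 × -6.5% = -22.6%.

-22.6%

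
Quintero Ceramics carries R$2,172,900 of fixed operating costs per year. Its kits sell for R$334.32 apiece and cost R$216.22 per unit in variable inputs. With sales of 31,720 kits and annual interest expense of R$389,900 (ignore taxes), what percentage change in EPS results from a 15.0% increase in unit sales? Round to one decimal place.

Contribution at this volume is 31,720 × R$118.10 = R$3,746,132.00.
EBIT = R$3,746,132.00 − R$2,172,900 = R$1,573,232.00.
Interest = R$389,900.00, so EBIT − I = R$1,183,332.00.
DCL = total CM / (EBIT − I) = R$3,746,132.00 / R$1,183,332.00 = 3.1657.
%ΔEPS = DCL × %ΔSales = 3.1657 × +15.0% = +47.5%.

+47.5%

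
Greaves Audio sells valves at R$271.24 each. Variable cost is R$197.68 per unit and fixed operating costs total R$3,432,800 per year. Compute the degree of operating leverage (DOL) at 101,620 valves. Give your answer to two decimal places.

At 101,620 units, contribution = 101,620 × R$73.56 = R$7,475,167.20.
Operating income = contribution − fixed costs = R$7,475,167.20 − R$3,432,800 = R$4,042,367.20.
So DOL = total CM / EBIT = R$7,475,167.20 / R$4,042,367.20 = 1.8492.

1.85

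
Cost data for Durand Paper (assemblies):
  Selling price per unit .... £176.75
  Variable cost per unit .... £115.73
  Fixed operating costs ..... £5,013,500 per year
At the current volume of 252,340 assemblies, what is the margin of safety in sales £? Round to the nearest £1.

Each unit contributes £176.75 − £115.73 = £61.02. Break-even units = £5,013,500 ÷ £61.02 = 82,161.59; break-even revenue = 82,161.59 × £176.75 = £14,522,060.39.
Actual sales revenue = 252,340 × £176.75 = £44,601,095.00.
Margin of safety = £44,601,095.00 − £14,522,060.39 = £30,079,035.

£30,079,035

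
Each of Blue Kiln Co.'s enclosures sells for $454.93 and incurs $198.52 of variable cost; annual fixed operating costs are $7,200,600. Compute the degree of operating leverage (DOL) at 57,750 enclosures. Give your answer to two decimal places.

1.95

At 57,750 units, contribution = 57,750 × $256.41 = $14,807,677.50.
EBIT = $14,807,677.50 − $7,200,600 = $7,607,077.50.
Degree of operating leverage = $14,807,677.50 / $7,607,077.50 = 1.9466.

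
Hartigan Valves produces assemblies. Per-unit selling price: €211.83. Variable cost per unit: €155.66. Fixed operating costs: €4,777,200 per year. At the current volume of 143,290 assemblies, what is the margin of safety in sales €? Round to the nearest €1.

€12,337,200

Each unit contributes €211.83 − €155.66 = €56.17. Break-even units = €4,777,200 ÷ €56.17 = 85,048.96; break-even revenue = 85,048.96 × €211.83 = €18,015,920.88.
Current sales = 143,290 × €211.83 = €30,353,120.70.
Margin of safety = €30,353,120.70 − €18,015,920.88 = €12,337,200.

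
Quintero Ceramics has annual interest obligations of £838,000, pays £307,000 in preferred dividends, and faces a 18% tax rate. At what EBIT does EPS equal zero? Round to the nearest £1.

Grossing the preferred dividend up to pre-tax terms: £307,000 / (1 − 0.18) = £374,390.24.
Financial break-even EBIT = interest + D_p ÷ (1 − t) = £838,000 + £374,390.24 = £1,212,390.24.

£1,212,390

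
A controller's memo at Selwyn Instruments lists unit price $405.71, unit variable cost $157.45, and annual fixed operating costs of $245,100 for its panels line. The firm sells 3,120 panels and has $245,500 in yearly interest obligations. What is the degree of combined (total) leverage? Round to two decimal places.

At 3,120 units, contribution = 3,120 × $248.26 = $774,571.20.
Subtracting fixed costs: EBIT = $774,571.20 − $245,100 = $529,471.20. Interest = $245,500.00, so EBIT − I = $283,971.20.
Degree of total leverage = total CM / (EBIT − interest) = $774,571.20 / $283,971.20 = 2.7276.

2.73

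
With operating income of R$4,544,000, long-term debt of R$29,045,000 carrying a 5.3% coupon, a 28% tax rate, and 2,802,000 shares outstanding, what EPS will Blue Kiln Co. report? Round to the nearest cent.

R$0.77

Pre-tax income = R$4,544,000 − R$1,539,385.00 = R$3,004,615.00.
Net income = R$3,004,615.00 × (1 − 0.28) = R$2,163,322.80.
EPS = R$2,163,322.80 ÷ 2,802,000 = R$0.77.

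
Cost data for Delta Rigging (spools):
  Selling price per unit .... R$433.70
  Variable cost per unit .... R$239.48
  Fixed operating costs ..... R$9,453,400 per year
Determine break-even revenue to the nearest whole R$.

R$21,109,770

CM per unit = R$433.70 − R$239.48 = R$194.22; CM ratio = R$194.22 / R$433.70 = 0.4478.
Break-even revenue = fixed costs × price ÷ CM = R$9,453,400 × R$433.70 ÷ R$194.22 = R$21,109,770.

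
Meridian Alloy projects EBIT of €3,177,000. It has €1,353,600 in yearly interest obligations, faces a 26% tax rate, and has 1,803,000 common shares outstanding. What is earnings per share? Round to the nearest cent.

Pre-tax income = €3,177,000 − €1,353,600.00 = €1,823,400.00.
Net income = €1,823,400.00 × (1 − 0.26) = €1,349,316.00.
EPS = €1,349,316.00 ÷ 1,803,000 = €0.75.

€0.75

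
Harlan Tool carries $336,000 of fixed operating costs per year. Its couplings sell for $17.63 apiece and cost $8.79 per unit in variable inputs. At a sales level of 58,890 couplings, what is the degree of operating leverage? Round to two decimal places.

At 58,890 units, contribution = 58,890 × $8.84 = $520,587.60.
Operating income = contribution − fixed costs = $520,587.60 − $336,000 = $184,587.60.
So DOL = total CM / EBIT = $520,587.60 / $184,587.60 = 2.8203.

2.82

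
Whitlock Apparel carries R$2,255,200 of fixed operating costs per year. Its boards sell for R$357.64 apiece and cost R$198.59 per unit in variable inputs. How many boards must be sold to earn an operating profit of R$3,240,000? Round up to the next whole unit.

34,551 boards

Contribution margin per unit = R$357.64 − R$198.59 = R$159.05.
Required volume = (fixed costs + target profit) ÷ CM = (R$2,255,200 + R$3,240,000) ÷ R$159.05 = 34,550.14, so 34,551 boards.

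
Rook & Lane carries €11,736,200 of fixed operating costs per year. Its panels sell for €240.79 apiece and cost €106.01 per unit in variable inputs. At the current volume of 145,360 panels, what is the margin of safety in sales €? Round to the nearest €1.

€14,034,032

Contribution margin per unit = €240.79 − €106.01 = €134.78. Break-even units = €11,736,200 ÷ €134.78 = 87,076.72; break-even revenue = 87,076.72 × €240.79 = €20,967,202.83.
Current sales = 145,360 × €240.79 = €35,001,234.40.
Margin of safety = €35,001,234.40 − €20,967,202.83 = €14,034,032.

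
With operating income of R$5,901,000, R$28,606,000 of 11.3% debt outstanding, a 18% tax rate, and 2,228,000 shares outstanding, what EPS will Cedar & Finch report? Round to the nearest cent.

R$0.98

Interest = R$3,232,478.00, so EBT = R$5,901,000 − R$3,232,478.00 = R$2,668,522.00.
Net income = R$2,668,522.00 × (1 − 0.18) = R$2,188,188.04.
Per share: R$2,188,188.04 / 2,228,000 shares = R$0.98.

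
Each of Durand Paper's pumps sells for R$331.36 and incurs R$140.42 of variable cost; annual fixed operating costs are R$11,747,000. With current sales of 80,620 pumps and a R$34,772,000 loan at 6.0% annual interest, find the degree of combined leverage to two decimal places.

9.87

Total contribution margin = 80,620 × R$190.94 = R$15,393,582.80.
Subtracting fixed costs: EBIT = R$15,393,582.80 − R$11,747,000 = R$3,646,582.80. Interest = R$2,086,320.00, so EBIT − I = R$1,560,262.80.
DCL = contribution ÷ (EBIT − I) = R$15,393,582.80 ÷ R$1,560,262.80 = 9.8660.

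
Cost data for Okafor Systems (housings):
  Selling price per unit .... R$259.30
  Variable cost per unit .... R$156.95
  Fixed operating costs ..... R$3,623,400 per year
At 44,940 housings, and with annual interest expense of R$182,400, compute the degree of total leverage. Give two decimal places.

5.79

Total contribution margin = 44,940 × R$102.35 = R$4,599,609.00.
Operating income = contribution − fixed costs = R$4,599,609.00 − R$3,623,400 = R$976,209.00. Interest = R$182,400.00, so EBIT − I = R$793,809.00.
DCL = contribution ÷ (EBIT − I) = R$4,599,609.00 ÷ R$793,809.00 = 5.7944.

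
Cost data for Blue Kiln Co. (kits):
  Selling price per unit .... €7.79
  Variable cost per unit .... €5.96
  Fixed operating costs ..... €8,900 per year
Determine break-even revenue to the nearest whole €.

€37,886

CM per unit = €7.79 − €5.96 = €1.83; CM ratio = €1.83 / €7.79 = 0.2349.
Break-even revenue = fixed costs × price ÷ CM = €8,900 × €7.79 ÷ €1.83 = €37,886.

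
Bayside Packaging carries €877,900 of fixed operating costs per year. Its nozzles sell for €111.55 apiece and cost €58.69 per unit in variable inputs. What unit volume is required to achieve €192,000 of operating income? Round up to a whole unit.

20,241 nozzles

Each unit contributes €111.55 − €58.69 = €52.86.
Need Q such that Q × €52.86 − €877,900 = €192,000, i.e. Q = €1,069,900 / €52.86 = 20,240.26 → 20,241.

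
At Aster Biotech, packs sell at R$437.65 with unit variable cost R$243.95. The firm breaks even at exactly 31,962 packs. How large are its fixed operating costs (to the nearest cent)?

Each unit contributes R$437.65 − R$243.95 = R$193.70.
Since BE = FC / CM, FC = 31,962 × R$193.70 = R$6,191,039.40.

R$6,191,039.40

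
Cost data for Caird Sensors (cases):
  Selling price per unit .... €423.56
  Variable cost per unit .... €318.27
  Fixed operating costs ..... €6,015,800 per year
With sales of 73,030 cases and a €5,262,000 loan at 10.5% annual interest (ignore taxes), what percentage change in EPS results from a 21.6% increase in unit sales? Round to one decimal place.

At 73,030 units, contribution = 73,030 × €105.29 = €7,689,328.70.
Operating income = contribution − fixed costs = €7,689,328.70 − €6,015,800 = €1,673,528.70.
After interest of €552,510.00, pre-tax earnings = €1,121,018.70.
DCL = total CM / (EBIT − I) = €7,689,328.70 / €1,121,018.70 = 6.8592.
%ΔEPS = DCL × %ΔSales = 6.8592 × +21.6% = +148.2%.

+148.2%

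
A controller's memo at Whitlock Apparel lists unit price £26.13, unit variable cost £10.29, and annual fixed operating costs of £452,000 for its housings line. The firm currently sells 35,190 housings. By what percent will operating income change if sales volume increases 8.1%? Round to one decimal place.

+42.8%

Contribution at this volume is 35,190 × £15.84 = £557,409.60.
EBIT = £557,409.60 − £452,000 = £105,409.60.
DOL = contribution ÷ EBIT = £557,409.60 ÷ £105,409.60 = 5.2880.
Operating income changes by 5.2880 × +8.1% = +42.8%.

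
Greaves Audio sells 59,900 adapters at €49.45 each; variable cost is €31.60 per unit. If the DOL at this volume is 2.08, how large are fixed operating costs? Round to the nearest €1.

€555,169

At 59,900 units, contribution = 59,900 × €17.85 = €1,069,215.00.
Since DOL = CM ÷ EBIT, EBIT = €1,069,215.00 ÷ 2.08 = €514,045.67.
Fixed costs = CM − EBIT = €1,069,215.00 − €514,045.67 = €555,169.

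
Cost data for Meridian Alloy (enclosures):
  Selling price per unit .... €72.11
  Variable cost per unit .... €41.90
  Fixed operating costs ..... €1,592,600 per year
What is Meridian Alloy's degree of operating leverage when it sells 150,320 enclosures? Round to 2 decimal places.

Total contribution margin = 150,320 × €30.21 = €4,541,167.20.
EBIT = €4,541,167.20 − €1,592,600 = €2,948,567.20.
Degree of operating leverage = €4,541,167.20 / €2,948,567.20 = 1.5401.

1.54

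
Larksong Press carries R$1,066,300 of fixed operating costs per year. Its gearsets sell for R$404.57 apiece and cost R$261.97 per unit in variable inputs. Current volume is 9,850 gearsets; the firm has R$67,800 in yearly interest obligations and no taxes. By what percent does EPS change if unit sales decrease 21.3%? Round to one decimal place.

-110.6%

Total contribution margin = 9,850 × R$142.60 = R$1,404,610.00.
Operating income = contribution − fixed costs = R$1,404,610.00 − R$1,066,300 = R$338,310.00.
After interest of R$67,800.00, pre-tax earnings = R$270,510.00.
Degree of combined leverage = contribution ÷ (EBIT − I) = R$1,404,610.00 ÷ R$270,510.00 = 5.1925.
%ΔEPS = DCL × %ΔSales = 5.1925 × -21.3% = -110.6%.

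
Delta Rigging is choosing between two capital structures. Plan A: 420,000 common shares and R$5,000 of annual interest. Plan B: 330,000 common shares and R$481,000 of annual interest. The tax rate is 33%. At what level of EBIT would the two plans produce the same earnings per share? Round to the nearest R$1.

R$2,226,333

At indifference, (EBIT − 5,000)(1 − t)/420,000 = (EBIT − 481,000)(1 − t)/330,000.
Cancelling (1 − t) and cross-multiplying: 330,000·(EBIT − 5,000) = 420,000·(EBIT − 481,000).
Solving, EBIT = (481,000·420,000 − 5,000·330,000) / (420,000 − 330,000) = 200,370,000,000 / 90,000 = 2,226,333.33.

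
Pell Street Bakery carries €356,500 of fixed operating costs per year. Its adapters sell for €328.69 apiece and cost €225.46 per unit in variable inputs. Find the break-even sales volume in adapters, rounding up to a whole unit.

Unit CM = price − variable cost = €328.69 − €225.46 = €103.23.
Units to break even: €356,500 ÷ €103.23 = 3,453.45, rounded up to 3,454.

3,454 adapters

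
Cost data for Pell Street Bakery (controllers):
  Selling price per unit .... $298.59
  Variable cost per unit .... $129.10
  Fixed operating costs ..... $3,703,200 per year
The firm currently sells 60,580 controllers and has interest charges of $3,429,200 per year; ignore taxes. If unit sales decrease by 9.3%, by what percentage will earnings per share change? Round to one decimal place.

At 60,580 units, contribution = 60,580 × $169.49 = $10,267,704.20.
EBIT = $10,267,704.20 − $3,703,200 = $6,564,504.20.
After interest of $3,429,200.00, pre-tax earnings = $3,135,304.20.
Degree of combined leverage = contribution ÷ (EBIT − I) = $10,267,704.20 ÷ $3,135,304.20 = 3.2749.
%ΔEPS = DCL × %ΔSales = 3.2749 × -9.3% = -30.5%.

-30.5%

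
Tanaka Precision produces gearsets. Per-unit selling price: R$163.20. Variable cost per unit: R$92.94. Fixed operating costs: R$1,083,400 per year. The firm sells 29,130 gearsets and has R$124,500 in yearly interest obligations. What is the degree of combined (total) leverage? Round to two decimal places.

Contribution at this volume is 29,130 × R$70.26 = R$2,046,673.80.
Subtracting fixed costs: EBIT = R$2,046,673.80 − R$1,083,400 = R$963,273.80. Interest = R$124,500.00, so EBIT − I = R$838,773.80.
DCL = contribution ÷ (EBIT − I) = R$2,046,673.80 ÷ R$838,773.80 = 2.4401.

2.44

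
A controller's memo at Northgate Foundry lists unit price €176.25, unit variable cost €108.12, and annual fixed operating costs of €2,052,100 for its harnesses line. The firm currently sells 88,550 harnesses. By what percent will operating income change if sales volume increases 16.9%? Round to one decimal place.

+25.6%

At 88,550 units, contribution = 88,550 × €68.13 = €6,032,911.50.
EBIT = €6,032,911.50 − €2,052,100 = €3,980,811.50.
DOL = contribution ÷ EBIT = €6,032,911.50 ÷ €3,980,811.50 = 1.5155.
So EBIT moves 1.5155 × (+16.9%) = +25.6%.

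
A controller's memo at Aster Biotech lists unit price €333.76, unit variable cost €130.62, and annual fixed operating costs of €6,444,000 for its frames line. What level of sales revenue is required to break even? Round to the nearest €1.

CM per unit = €333.76 − €130.62 = €203.14; CM ratio = €203.14 / €333.76 = 0.6086.
Break-even revenue = fixed costs × price ÷ CM = €6,444,000 × €333.76 ÷ €203.14 = €10,587,523.

€10,587,523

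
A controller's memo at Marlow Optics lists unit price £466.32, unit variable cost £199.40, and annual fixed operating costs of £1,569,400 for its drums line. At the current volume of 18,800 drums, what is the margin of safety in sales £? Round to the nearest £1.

£6,025,011

Each unit contributes £466.32 − £199.40 = £266.92. Break-even units = £1,569,400 ÷ £266.92 = 5,879.66; break-even revenue = 5,879.66 × £466.32 = £2,741,805.07.
Actual sales revenue = 18,800 × £466.32 = £8,766,816.00.
Margin of safety = £8,766,816.00 − £2,741,805.07 = £6,025,011.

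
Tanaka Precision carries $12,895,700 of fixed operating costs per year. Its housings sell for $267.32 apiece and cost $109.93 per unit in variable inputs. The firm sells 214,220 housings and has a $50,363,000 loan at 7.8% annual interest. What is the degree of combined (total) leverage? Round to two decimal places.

2.00

Total contribution margin = 214,220 × $157.39 = $33,716,085.80.
Operating income = contribution − fixed costs = $33,716,085.80 − $12,895,700 = $20,820,385.80. Interest = $3,928,314.00.
DOL = $33,716,085.80 ÷ $20,820,385.80 = 1.6194; DFL = $20,820,385.80 ÷ $16,892,071.80 = 1.2326.
DCL = DOL × DFL = 1.6194 × 1.2326 = 1.9961.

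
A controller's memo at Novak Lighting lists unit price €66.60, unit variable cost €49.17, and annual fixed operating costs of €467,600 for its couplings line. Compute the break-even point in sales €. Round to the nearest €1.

€1,786,699

CM per unit = €66.60 − €49.17 = €17.43; CM ratio = €17.43 / €66.60 = 0.2617.
Break-even sales = FC ÷ CM ratio = €467,600 × €66.60 / €17.43 = €1,786,699.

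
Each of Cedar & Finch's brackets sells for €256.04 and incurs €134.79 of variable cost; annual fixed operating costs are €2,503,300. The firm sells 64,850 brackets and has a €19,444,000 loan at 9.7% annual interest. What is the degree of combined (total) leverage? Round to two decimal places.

At 64,850 units, contribution = 64,850 × €121.25 = €7,863,062.50.
Subtracting fixed costs: EBIT = €7,863,062.50 − €2,503,300 = €5,359,762.50. Interest = €1,886,068.00.
DOL = €7,863,062.50 ÷ €5,359,762.50 = 1.4671; DFL = €5,359,762.50 ÷ €3,473,694.50 = 1.5430.
DCL = DOL × DFL = 1.4671 × 1.5430 = 2.2637.

2.26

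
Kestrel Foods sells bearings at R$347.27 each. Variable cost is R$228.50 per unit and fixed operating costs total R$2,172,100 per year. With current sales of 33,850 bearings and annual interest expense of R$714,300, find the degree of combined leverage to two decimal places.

Contribution at this volume is 33,850 × R$118.77 = R$4,020,364.50.
Subtracting fixed costs: EBIT = R$4,020,364.50 − R$2,172,100 = R$1,848,264.50. Interest = R$714,300.00, so EBIT − I = R$1,133,964.50.
DCL = contribution ÷ (EBIT − I) = R$4,020,364.50 ÷ R$1,133,964.50 = 3.5454.

3.55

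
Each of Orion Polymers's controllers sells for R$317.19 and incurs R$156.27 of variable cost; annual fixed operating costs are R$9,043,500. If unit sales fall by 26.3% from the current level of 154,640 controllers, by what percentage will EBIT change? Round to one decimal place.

Total contribution margin = 154,640 × R$160.92 = R$24,884,668.80.
EBIT = R$24,884,668.80 − R$9,043,500 = R$15,841,168.80.
Degree of operating leverage = R$24,884,668.80 / R$15,841,168.80 = 1.5709.
So EBIT moves 1.5709 × (-26.3%) = -41.3%.

-41.3%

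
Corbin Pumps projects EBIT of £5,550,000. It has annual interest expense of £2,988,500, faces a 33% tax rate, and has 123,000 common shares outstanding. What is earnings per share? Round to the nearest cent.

£13.95

Interest = £2,988,500.00, so EBT = £5,550,000 − £2,988,500.00 = £2,561,500.00.
Net income = £2,561,500.00 × (1 − 0.33) = £1,716,205.00.
EPS = £1,716,205.00 ÷ 123,000 = £13.95.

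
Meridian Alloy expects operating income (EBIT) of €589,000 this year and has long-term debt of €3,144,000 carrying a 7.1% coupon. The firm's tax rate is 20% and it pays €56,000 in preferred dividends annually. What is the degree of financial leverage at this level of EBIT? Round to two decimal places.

1.99

Annual interest charges come to €223,224.00.
Preferred dividends grossed up pre-tax: €56,000 / (1 − 0.20) = €70,000.00.
DFL = EBIT ÷ [EBIT − I − D_p/(1−t)] = €589,000 ÷ [€589,000 − €223,224.00 − €70,000.00] = €589,000 ÷ €295,776.00 = 1.9914.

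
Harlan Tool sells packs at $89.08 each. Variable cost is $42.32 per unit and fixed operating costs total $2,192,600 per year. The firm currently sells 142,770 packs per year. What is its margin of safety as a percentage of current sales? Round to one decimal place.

67.2%

Unit CM = price − variable cost = $89.08 − $42.32 = $46.76. Break-even units = $2,192,600 ÷ $46.76 = 46,890.50; break-even revenue = 46,890.50 × $89.08 = $4,177,006.16.
Current sales = 142,770 × $89.08 = $12,717,951.60.
Margin of safety = ($12,717,951.60 − $4,177,006.16) ÷ $12,717,951.60 = 67.2%.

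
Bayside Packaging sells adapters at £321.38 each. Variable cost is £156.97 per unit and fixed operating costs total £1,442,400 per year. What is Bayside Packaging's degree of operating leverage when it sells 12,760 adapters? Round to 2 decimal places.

Contribution at this volume is 12,760 × £164.41 = £2,097,871.60.
Operating income = contribution − fixed costs = £2,097,871.60 − £1,442,400 = £655,471.60.
DOL = contribution ÷ EBIT = £2,097,871.60 ÷ £655,471.60 = 3.2006.

3.20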